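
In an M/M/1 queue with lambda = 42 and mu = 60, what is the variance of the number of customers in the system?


rho = 42/60; Var(N) = rho/(1-rho)^2 = 7.78

7.78


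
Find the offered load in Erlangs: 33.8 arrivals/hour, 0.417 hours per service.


Offered load a = lambda * E[S] = 33.8 * 0.417 = 14.09 Erlangs

14.09 Erlangs


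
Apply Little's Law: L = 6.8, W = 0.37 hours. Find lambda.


lambda = L / W = 6.8 / 0.37 = 18.38 per hour

18.38 per hour


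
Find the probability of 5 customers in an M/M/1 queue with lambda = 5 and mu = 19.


rho = 5/19; P(n) = (1-rho)*rho^n = (1-5/19)*(5/19)^5 = 0.0009

0.0009


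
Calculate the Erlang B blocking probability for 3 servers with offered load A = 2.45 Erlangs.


B(N,A) = (A^N/N!) / sum(A^k/k!, k=0..N) with N=3, A=2.45 = 0.2753

0.2753


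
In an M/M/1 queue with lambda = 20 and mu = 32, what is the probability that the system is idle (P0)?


P0 = 1 - rho = 1 - 20/32 = 0.375

0.375


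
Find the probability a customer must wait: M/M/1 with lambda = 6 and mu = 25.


P(wait) = rho = lambda/mu = 6/25 = 0.24

0.24


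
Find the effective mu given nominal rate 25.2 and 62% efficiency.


Effective rate = mu * efficiency = 25.2 * 0.62 = 15.62 per hour

15.62 per hour


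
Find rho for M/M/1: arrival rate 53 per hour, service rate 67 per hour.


rho = lambda/mu = 53/67 = 0.791

0.791


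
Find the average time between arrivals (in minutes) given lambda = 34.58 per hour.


Mean interarrival time = 60/lambda = 60/34.58 = 1.74 minutes

1.74 minutes


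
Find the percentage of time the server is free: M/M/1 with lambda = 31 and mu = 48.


Idle fraction = (1 - rho) * 100 = (1 - 31/48) * 100 = 35.4%

35.4%


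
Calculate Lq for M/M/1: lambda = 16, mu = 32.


rho = 16/32; Lq = rho^2/(1-rho) = 0.5

0.5


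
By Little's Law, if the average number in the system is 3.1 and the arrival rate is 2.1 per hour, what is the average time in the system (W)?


W = L / lambda = 3.1 / 2.1 = 1.4762 hours

1.4762 hours


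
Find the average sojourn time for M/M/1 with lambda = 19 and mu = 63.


W = 1/(mu - lambda) = 1/(63 - 19) = 0.0227 hours

0.0227 hours


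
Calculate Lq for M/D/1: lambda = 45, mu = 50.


M/D/1: Lq = rho^2 / (2*(1-rho)) where rho = 45/50; Lq = 4.05

4.05


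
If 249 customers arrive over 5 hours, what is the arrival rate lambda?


lambda = total arrivals / time = 249 / 5 = 49.8 per hour

49.8 per hour


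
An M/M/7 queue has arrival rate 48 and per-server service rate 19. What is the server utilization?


rho = lambda/(c*mu) = 48/(7*19) = 0.3609

0.3609


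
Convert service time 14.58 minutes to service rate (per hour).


mu = 60 / avg_service_time = 60 / 14.58 = 4.12 per hour

4.12 per hour


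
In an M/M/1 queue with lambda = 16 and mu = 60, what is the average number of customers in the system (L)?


rho = 16/60; L = rho/(1-rho) = 0.36

0.36


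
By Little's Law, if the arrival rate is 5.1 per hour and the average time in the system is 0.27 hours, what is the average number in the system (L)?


L = lambda * W = 5.1 * 0.27 = 1.38

1.38


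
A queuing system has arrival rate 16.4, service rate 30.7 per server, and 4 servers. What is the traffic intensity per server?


rho = lambda / (c * mu) = 16.4 / (4 * 30.7) = 0.1336

0.1336


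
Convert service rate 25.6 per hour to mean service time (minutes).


Mean service time = 60/mu = 60/25.6 = 2.34 minutes

2.34 minutes


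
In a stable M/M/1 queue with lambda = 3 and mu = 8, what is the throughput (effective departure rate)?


For a stable queue (lambda < mu), throughput = lambda = 3 per hour

3 per hour


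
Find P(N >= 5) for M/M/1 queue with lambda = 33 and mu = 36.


P(N >= 5) = rho^5 = (33/36)^5 = 0.6472

0.6472


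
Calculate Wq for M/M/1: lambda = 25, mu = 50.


rho = 25/50; Wq = rho/(mu - lambda) = 0.02 hours

0.02 hours


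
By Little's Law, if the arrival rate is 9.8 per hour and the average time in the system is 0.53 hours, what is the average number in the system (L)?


L = lambda * W = 9.8 * 0.53 = 5.19

5.19


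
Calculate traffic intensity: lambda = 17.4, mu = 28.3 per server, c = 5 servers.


rho = lambda / (c * mu) = 17.4 / (5 * 28.3) = 0.123

0.123


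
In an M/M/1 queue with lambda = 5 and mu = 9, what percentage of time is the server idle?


Idle fraction = (1 - rho) * 100 = (1 - 5/9) * 100 = 44.4%

44.4%


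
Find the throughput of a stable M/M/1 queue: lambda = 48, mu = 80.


For a stable queue (lambda < mu), throughput = lambda = 48 per hour

48 per hour


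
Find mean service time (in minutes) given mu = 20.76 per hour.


Mean service time = 60/mu = 60/20.76 = 2.89 minutes

2.89 minutes


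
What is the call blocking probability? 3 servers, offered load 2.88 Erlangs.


B(N,A) = (A^N/N!) / sum(A^k/k!, k=0..N) with N=3, A=2.88 = 0.3315

0.3315


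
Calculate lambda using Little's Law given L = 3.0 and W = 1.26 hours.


lambda = L / W = 3.0 / 1.26 = 2.38 per hour

2.38 per hour


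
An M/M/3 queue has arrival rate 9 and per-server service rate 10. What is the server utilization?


rho = lambda/(c*mu) = 9/(3*10) = 0.3

0.3


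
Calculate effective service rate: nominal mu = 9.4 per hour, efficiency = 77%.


Effective rate = mu * efficiency = 9.4 * 0.77 = 7.24 per hour

7.24 per hour


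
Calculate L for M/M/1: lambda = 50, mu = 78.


rho = 50/78; L = rho/(1-rho) = 1.79

1.79


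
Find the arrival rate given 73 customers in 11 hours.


lambda = total arrivals / time = 73 / 11 = 6.64 per hour

6.64 per hour


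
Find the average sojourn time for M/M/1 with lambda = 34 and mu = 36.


W = 1/(mu - lambda) = 1/(36 - 34) = 0.5 hours

0.5 hours


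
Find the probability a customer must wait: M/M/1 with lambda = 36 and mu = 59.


P(wait) = rho = lambda/mu = 36/59 = 0.6102

0.6102


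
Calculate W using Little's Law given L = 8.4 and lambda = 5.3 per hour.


W = L / lambda = 8.4 / 5.3 = 1.5849 hours

1.5849 hours


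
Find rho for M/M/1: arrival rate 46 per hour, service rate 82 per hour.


rho = lambda/mu = 46/82 = 0.561

0.561


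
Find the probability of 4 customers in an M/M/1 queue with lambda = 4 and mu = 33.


rho = 4/33; P(n) = (1-rho)*rho^n = (1-4/33)*(4/33)^4 = 0.0002

0.0002


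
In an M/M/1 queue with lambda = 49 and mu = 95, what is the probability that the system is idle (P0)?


P0 = 1 - rho = 1 - 49/95 = 0.4842

0.4842


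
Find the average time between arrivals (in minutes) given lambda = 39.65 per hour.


Mean interarrival time = 60/lambda = 60/39.65 = 1.51 minutes

1.51 minutes


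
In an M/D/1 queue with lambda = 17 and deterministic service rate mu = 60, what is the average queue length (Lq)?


M/D/1: Lq = rho^2 / (2*(1-rho)) where rho = 17/60; Lq = 0.06

0.06


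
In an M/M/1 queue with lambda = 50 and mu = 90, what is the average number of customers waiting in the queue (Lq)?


rho = 50/90; Lq = rho^2/(1-rho) = 0.69

0.69


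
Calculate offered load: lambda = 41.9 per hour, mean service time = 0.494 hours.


Offered load a = lambda * E[S] = 41.9 * 0.494 = 20.7 Erlangs

20.7 Erlangs


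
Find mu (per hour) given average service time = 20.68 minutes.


mu = 60 / avg_service_time = 60 / 20.68 = 2.9 per hour

2.9 per hour


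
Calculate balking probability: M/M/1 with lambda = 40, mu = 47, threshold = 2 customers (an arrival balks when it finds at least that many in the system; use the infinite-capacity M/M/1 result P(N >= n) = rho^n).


P(N >= 2) = rho^2 = (40/47)^2 = 0.7243

0.7243


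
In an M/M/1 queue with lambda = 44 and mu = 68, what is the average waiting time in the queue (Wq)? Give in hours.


rho = 44/68; Wq = rho/(mu - lambda) = 0.027 hours

0.027 hours


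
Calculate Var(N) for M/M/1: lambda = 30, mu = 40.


rho = 30/40; Var(N) = rho/(1-rho)^2 = 12.0

12.0


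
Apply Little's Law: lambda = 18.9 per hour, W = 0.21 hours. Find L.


L = lambda * W = 18.9 * 0.21 = 3.97

3.97


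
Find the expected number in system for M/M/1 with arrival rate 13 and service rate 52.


rho = 13/52; L = rho/(1-rho) = 0.33

0.33


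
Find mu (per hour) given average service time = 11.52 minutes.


mu = 60 / avg_service_time = 60 / 11.52 = 5.21 per hour

5.21 per hour


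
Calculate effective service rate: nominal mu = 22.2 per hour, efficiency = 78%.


Effective rate = mu * efficiency = 22.2 * 0.78 = 17.32 per hour

17.32 per hour


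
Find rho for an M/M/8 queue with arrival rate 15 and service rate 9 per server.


rho = lambda/(c*mu) = 15/(8*9) = 0.2083

0.2083


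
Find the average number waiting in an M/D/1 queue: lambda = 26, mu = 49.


M/D/1: Lq = rho^2 / (2*(1-rho)) where rho = 26/49; Lq = 0.3

0.3


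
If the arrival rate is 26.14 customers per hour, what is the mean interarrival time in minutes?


Mean interarrival time = 60/lambda = 60/26.14 = 2.3 minutes

2.3 minutes


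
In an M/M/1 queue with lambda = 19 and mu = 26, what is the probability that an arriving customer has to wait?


P(wait) = rho = lambda/mu = 19/26 = 0.7308

0.7308


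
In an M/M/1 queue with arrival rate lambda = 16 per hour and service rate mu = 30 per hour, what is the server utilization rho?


rho = lambda/mu = 16/30 = 0.5333

0.5333


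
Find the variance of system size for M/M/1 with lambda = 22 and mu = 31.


rho = 22/31; Var(N) = rho/(1-rho)^2 = 8.42

8.42


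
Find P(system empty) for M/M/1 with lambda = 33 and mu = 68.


P0 = 1 - rho = 1 - 33/68 = 0.5147

0.5147


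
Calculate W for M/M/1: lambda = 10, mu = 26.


W = 1/(mu - lambda) = 1/(26 - 10) = 0.0625 hours

0.0625 hours


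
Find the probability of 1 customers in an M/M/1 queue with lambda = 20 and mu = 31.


rho = 20/31; P(n) = (1-rho)*rho^n = (1-20/31)*(20/31)^1 = 0.2289

0.2289


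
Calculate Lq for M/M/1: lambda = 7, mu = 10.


rho = 7/10; Lq = rho^2/(1-rho) = 1.63

1.63


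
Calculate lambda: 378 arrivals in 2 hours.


lambda = total arrivals / time = 378 / 2 = 189.0 per hour

189.0 per hour


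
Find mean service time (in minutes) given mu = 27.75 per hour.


Mean service time = 60/mu = 60/27.75 = 2.16 minutes

2.16 minutes


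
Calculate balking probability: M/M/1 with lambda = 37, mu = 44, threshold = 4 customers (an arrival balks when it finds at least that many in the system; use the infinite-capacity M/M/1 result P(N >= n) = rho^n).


P(N >= 4) = rho^4 = (37/44)^4 = 0.5

0.5


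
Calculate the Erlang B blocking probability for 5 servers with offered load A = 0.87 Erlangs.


B(N,A) = (A^N/N!) / sum(A^k/k!, k=0..N) with N=5, A=0.87 = 0.0017

0.0017


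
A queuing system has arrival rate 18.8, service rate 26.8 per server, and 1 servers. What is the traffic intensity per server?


rho = lambda / (c * mu) = 18.8 / (1 * 26.8) = 0.7015

0.7015


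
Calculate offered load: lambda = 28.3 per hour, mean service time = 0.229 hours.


Offered load a = lambda * E[S] = 28.3 * 0.229 = 6.48 Erlangs

6.48 Erlangs


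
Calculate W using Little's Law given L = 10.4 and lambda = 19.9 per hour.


W = L / lambda = 10.4 / 19.9 = 0.5226 hours

0.5226 hours


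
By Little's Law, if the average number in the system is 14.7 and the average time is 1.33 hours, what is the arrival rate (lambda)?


lambda = L / W = 14.7 / 1.33 = 11.05 per hour

11.05 per hour


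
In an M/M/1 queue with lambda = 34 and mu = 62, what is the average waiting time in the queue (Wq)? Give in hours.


rho = 34/62; Wq = rho/(mu - lambda) = 0.0196 hours

0.0196 hours


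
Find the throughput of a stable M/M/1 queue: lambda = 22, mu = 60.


For a stable queue (lambda < mu), throughput = lambda = 22 per hour

22 per hour


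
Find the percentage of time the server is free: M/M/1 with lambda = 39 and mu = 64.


Idle fraction = (1 - rho) * 100 = (1 - 39/64) * 100 = 39.1%

39.1%


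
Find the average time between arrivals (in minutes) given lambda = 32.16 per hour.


Mean interarrival time = 60/lambda = 60/32.16 = 1.87 minutes

1.87 minutes


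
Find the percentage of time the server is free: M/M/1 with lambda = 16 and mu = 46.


Idle fraction = (1 - rho) * 100 = (1 - 16/46) * 100 = 65.2%

65.2%


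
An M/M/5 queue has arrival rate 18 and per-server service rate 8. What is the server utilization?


rho = lambda/(c*mu) = 18/(5*8) = 0.45

0.45


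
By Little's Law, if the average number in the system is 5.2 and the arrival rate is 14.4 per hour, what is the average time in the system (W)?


W = L / lambda = 5.2 / 14.4 = 0.3611 hours

0.3611 hours


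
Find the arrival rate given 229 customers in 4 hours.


lambda = total arrivals / time = 229 / 4 = 57.25 per hour

57.25 per hour


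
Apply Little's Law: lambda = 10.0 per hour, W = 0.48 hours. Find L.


L = lambda * W = 10.0 * 0.48 = 4.8

4.8


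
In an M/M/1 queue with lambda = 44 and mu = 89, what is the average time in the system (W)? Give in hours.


W = 1/(mu - lambda) = 1/(89 - 44) = 0.0222 hours

0.0222 hours


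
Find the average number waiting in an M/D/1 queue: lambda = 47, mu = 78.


M/D/1: Lq = rho^2 / (2*(1-rho)) where rho = 47/78; Lq = 0.46

0.46


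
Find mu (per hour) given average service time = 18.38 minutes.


mu = 60 / avg_service_time = 60 / 18.38 = 3.26 per hour

3.26 per hour


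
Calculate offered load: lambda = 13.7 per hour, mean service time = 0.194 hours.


Offered load a = lambda * E[S] = 13.7 * 0.194 = 2.66 Erlangs

2.66 Erlangs


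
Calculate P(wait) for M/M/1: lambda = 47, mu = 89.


P(wait) = rho = lambda/mu = 47/89 = 0.5281

0.5281


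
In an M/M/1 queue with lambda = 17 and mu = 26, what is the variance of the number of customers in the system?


rho = 17/26; Var(N) = rho/(1-rho)^2 = 5.46

5.46


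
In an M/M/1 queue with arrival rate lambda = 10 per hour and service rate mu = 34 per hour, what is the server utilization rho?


rho = lambda/mu = 10/34 = 0.2941

0.2941


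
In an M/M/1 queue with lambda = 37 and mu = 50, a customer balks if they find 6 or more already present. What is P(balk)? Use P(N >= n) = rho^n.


P(N >= 6) = rho^6 = (37/50)^6 = 0.1642

0.1642


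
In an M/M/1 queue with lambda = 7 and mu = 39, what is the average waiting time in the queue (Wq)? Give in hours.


rho = 7/39; Wq = rho/(mu - lambda) = 0.0056 hours

0.0056 hours


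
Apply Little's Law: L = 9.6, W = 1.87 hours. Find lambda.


lambda = L / W = 9.6 / 1.87 = 5.13 per hour

5.13 per hour


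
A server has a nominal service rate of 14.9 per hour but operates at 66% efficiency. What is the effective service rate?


Effective rate = mu * efficiency = 14.9 * 0.66 = 9.83 per hour

9.83 per hour


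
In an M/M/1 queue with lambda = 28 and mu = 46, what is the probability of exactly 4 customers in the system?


rho = 28/46; P(n) = (1-rho)*rho^n = (1-28/46)*(28/46)^4 = 0.0537

0.0537


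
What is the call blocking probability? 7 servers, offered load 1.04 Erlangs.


B(N,A) = (A^N/N!) / sum(A^k/k!, k=0..N) with N=7, A=1.04 = 0.0001

0.0001


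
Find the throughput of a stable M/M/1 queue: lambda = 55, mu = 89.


For a stable queue (lambda < mu), throughput = lambda = 55 per hour

55 per hour


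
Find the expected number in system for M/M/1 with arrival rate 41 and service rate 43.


rho = 41/43; L = rho/(1-rho) = 20.5

20.5


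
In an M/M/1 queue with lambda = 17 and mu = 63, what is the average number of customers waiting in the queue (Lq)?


rho = 17/63; Lq = rho^2/(1-rho) = 0.1

0.1


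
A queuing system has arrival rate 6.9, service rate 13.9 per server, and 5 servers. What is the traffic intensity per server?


rho = lambda / (c * mu) = 6.9 / (5 * 13.9) = 0.0993

0.0993


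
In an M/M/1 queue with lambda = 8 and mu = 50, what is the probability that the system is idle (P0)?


P0 = 1 - rho = 1 - 8/50 = 0.84

0.84


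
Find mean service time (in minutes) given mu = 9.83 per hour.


Mean service time = 60/mu = 60/9.83 = 6.1 minutes

6.1 minutes


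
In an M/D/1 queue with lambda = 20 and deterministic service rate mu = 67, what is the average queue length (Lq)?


M/D/1: Lq = rho^2 / (2*(1-rho)) where rho = 20/67; Lq = 0.06

0.06


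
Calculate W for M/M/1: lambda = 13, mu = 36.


W = 1/(mu - lambda) = 1/(36 - 13) = 0.0435 hours

0.0435 hours


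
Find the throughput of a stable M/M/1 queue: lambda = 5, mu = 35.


For a stable queue (lambda < mu), throughput = lambda = 5 per hour

5 per hour


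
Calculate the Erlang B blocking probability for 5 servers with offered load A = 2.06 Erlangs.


B(N,A) = (A^N/N!) / sum(A^k/k!, k=0..N) with N=5, A=2.06 = 0.0402

0.0402


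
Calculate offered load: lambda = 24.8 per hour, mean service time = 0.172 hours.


Offered load a = lambda * E[S] = 24.8 * 0.172 = 4.27 Erlangs

4.27 Erlangs


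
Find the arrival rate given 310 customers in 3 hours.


lambda = total arrivals / time = 310 / 3 = 103.33 per hour

103.33 per hour


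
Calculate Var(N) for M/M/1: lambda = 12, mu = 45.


rho = 12/45; Var(N) = rho/(1-rho)^2 = 0.5

0.5


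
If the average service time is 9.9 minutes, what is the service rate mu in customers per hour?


mu = 60 / avg_service_time = 60 / 9.9 = 6.06 per hour

6.06 per hour


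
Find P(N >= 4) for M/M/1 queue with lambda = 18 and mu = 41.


P(N >= 4) = rho^4 = (18/41)^4 = 0.0371

0.0371


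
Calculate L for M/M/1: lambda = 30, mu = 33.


rho = 30/33; L = rho/(1-rho) = 10.0

10.0


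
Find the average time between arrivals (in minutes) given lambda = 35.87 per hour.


Mean interarrival time = 60/lambda = 60/35.87 = 1.67 minutes

1.67 minutes


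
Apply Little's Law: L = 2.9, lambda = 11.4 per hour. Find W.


W = L / lambda = 2.9 / 11.4 = 0.2544 hours

0.2544 hours


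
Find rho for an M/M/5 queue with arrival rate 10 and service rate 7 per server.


rho = lambda/(c*mu) = 10/(5*7) = 0.2857

0.2857


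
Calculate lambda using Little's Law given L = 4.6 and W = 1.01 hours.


lambda = L / W = 4.6 / 1.01 = 4.55 per hour

4.55 per hour


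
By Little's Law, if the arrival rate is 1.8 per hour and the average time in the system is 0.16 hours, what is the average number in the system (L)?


L = lambda * W = 1.8 * 0.16 = 0.29

0.29


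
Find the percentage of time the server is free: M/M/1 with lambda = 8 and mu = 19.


Idle fraction = (1 - rho) * 100 = (1 - 8/19) * 100 = 57.9%

57.9%


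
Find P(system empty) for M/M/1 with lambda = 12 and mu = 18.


P0 = 1 - rho = 1 - 12/18 = 0.3333

0.3333


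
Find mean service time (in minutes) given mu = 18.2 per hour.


Mean service time = 60/mu = 60/18.2 = 3.3 minutes

3.3 minutes


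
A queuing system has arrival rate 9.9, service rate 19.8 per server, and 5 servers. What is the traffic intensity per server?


rho = lambda / (c * mu) = 9.9 / (5 * 19.8) = 0.1

0.1


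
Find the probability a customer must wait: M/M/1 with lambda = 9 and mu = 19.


P(wait) = rho = lambda/mu = 9/19 = 0.4737

0.4737


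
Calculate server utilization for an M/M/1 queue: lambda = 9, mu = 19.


rho = lambda/mu = 9/19 = 0.4737

0.4737


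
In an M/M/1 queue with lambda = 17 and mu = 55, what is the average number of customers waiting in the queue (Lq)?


rho = 17/55; Lq = rho^2/(1-rho) = 0.14

0.14


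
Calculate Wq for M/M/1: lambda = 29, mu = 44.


rho = 29/44; Wq = rho/(mu - lambda) = 0.0439 hours

0.0439 hours


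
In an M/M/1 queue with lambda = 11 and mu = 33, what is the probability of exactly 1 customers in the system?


rho = 11/33; P(n) = (1-rho)*rho^n = (1-11/33)*(11/33)^1 = 0.2222

0.2222


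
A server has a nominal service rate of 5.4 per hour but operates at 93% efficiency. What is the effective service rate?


Effective rate = mu * efficiency = 5.4 * 0.93 = 5.02 per hour

5.02 per hour


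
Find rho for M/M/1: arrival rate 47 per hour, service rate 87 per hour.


rho = lambda/mu = 47/87 = 0.5402

0.5402


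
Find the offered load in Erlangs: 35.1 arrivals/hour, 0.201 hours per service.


Offered load a = lambda * E[S] = 35.1 * 0.201 = 7.06 Erlangs

7.06 Erlangs


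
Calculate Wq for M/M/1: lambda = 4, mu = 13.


rho = 4/13; Wq = rho/(mu - lambda) = 0.0342 hours

0.0342 hours


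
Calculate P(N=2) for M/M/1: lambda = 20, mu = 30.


rho = 20/30; P(n) = (1-rho)*rho^n = (1-20/30)*(20/30)^2 = 0.1481

0.1481


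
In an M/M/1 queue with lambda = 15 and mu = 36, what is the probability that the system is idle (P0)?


P0 = 1 - rho = 1 - 15/36 = 0.5833

0.5833


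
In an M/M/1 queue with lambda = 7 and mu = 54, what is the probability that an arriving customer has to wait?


P(wait) = rho = lambda/mu = 7/54 = 0.1296

0.1296


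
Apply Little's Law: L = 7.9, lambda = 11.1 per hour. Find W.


W = L / lambda = 7.9 / 11.1 = 0.7117 hours

0.7117 hours


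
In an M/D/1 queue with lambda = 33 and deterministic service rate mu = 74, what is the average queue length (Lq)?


M/D/1: Lq = rho^2 / (2*(1-rho)) where rho = 33/74; Lq = 0.18

0.18


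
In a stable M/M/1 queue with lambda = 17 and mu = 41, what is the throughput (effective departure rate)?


For a stable queue (lambda < mu), throughput = lambda = 17 per hour

17 per hour


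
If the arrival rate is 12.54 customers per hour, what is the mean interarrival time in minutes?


Mean interarrival time = 60/lambda = 60/12.54 = 4.78 minutes

4.78 minutes


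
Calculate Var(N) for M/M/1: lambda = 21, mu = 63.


rho = 21/63; Var(N) = rho/(1-rho)^2 = 0.75

0.75


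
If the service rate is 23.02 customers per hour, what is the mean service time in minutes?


Mean service time = 60/mu = 60/23.02 = 2.61 minutes

2.61 minutes


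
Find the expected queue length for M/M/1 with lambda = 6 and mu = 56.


rho = 6/56; Lq = rho^2/(1-rho) = 0.01

0.01


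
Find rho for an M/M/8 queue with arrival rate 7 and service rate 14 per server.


rho = lambda/(c*mu) = 7/(8*14) = 0.0625

0.0625


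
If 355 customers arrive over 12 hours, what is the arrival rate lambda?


lambda = total arrivals / time = 355 / 12 = 29.58 per hour

29.58 per hour


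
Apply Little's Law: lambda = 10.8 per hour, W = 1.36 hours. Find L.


L = lambda * W = 10.8 * 1.36 = 14.69

14.69


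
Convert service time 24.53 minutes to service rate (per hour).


mu = 60 / avg_service_time = 60 / 24.53 = 2.45 per hour

2.45 per hour


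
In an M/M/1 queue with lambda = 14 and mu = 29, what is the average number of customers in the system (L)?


rho = 14/29; L = rho/(1-rho) = 0.93

0.93


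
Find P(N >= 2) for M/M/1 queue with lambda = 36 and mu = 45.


P(N >= 2) = rho^2 = (36/45)^2 = 0.64

0.64


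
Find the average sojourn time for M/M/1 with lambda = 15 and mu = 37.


W = 1/(mu - lambda) = 1/(37 - 15) = 0.0455 hours

0.0455 hours


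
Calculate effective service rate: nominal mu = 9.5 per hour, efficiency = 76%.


Effective rate = mu * efficiency = 9.5 * 0.76 = 7.22 per hour

7.22 per hour


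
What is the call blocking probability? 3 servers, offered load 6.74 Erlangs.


B(N,A) = (A^N/N!) / sum(A^k/k!, k=0..N) with N=3, A=6.74 = 0.6263

0.6263


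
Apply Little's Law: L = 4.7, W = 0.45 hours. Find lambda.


lambda = L / W = 4.7 / 0.45 = 10.44 per hour

10.44 per hour


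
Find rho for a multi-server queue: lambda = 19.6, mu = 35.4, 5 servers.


rho = lambda / (c * mu) = 19.6 / (5 * 35.4) = 0.1107

0.1107


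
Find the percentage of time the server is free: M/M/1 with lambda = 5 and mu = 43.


Idle fraction = (1 - rho) * 100 = (1 - 5/43) * 100 = 88.4%

88.4%


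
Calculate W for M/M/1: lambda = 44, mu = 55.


W = 1/(mu - lambda) = 1/(55 - 44) = 0.0909 hours

0.0909 hours


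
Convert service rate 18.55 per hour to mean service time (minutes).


Mean service time = 60/mu = 60/18.55 = 3.23 minutes

3.23 minutes


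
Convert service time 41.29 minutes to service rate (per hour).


mu = 60 / avg_service_time = 60 / 41.29 = 1.45 per hour

1.45 per hour


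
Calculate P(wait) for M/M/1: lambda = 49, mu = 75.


P(wait) = rho = lambda/mu = 49/75 = 0.6533

0.6533


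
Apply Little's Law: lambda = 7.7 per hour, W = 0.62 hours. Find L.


L = lambda * W = 7.7 * 0.62 = 4.77

4.77


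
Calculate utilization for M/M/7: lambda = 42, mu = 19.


rho = lambda/(c*mu) = 42/(7*19) = 0.3158

0.3158


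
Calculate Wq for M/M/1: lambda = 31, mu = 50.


rho = 31/50; Wq = rho/(mu - lambda) = 0.0326 hours

0.0326 hours


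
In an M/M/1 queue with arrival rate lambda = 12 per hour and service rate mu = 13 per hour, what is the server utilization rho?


rho = lambda/mu = 12/13 = 0.9231

0.9231


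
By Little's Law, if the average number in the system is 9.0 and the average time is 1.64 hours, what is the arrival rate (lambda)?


lambda = L / W = 9.0 / 1.64 = 5.49 per hour

5.49 per hour


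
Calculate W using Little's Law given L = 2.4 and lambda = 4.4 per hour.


W = L / lambda = 2.4 / 4.4 = 0.5455 hours

0.5455 hours


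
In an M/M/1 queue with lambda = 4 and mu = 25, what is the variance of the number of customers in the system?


rho = 4/25; Var(N) = rho/(1-rho)^2 = 0.23

0.23


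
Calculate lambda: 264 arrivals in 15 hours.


lambda = total arrivals / time = 264 / 15 = 17.6 per hour

17.6 per hour


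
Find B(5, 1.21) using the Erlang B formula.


B(N,A) = (A^N/N!) / sum(A^k/k!, k=0..N) with N=5, A=1.21 = 0.0065

0.0065


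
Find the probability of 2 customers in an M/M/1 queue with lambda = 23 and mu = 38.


rho = 23/38; P(n) = (1-rho)*rho^n = (1-23/38)*(23/38)^2 = 0.1446

0.1446


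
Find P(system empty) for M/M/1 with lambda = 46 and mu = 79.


P0 = 1 - rho = 1 - 46/79 = 0.4177

0.4177


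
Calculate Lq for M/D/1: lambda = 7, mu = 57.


M/D/1: Lq = rho^2 / (2*(1-rho)) where rho = 7/57; Lq = 0.01

0.01


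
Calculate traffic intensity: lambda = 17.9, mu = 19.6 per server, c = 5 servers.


rho = lambda / (c * mu) = 17.9 / (5 * 19.6) = 0.1827

0.1827


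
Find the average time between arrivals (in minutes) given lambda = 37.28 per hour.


Mean interarrival time = 60/lambda = 60/37.28 = 1.61 minutes

1.61 minutes


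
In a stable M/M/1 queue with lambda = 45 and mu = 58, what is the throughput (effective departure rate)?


For a stable queue (lambda < mu), throughput = lambda = 45 per hour

45 per hour


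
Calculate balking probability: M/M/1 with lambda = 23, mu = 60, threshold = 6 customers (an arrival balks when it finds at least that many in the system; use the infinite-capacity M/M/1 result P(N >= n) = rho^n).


P(N >= 6) = rho^6 = (23/60)^6 = 0.0032

0.0032


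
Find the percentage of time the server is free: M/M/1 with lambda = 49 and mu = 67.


Idle fraction = (1 - rho) * 100 = (1 - 49/67) * 100 = 26.9%

26.9%


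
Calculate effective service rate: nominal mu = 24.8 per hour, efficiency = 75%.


Effective rate = mu * efficiency = 24.8 * 0.75 = 18.6 per hour

18.6 per hour


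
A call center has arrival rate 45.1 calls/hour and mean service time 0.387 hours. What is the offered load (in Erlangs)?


Offered load a = lambda * E[S] = 45.1 * 0.387 = 17.45 Erlangs

17.45 Erlangs


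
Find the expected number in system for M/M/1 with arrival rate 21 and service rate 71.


rho = 21/71; L = rho/(1-rho) = 0.42

0.42


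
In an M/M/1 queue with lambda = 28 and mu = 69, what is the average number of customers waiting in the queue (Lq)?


rho = 28/69; Lq = rho^2/(1-rho) = 0.28

0.28


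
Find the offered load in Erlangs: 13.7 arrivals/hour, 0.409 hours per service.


Offered load a = lambda * E[S] = 13.7 * 0.409 = 5.6 Erlangs

5.6 Erlangs


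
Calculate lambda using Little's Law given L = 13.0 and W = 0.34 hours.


lambda = L / W = 13.0 / 0.34 = 38.24 per hour

38.24 per hour


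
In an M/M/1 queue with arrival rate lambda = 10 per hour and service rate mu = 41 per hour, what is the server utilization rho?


rho = lambda/mu = 10/41 = 0.2439

0.2439


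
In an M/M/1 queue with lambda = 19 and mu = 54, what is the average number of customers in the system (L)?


rho = 19/54; L = rho/(1-rho) = 0.54

0.54


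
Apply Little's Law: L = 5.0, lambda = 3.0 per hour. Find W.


W = L / lambda = 5.0 / 3.0 = 1.6667 hours

1.6667 hours


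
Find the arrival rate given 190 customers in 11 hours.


lambda = total arrivals / time = 190 / 11 = 17.27 per hour

17.27 per hour


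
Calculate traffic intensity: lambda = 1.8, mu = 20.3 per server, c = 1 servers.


rho = lambda / (c * mu) = 1.8 / (1 * 20.3) = 0.0887

0.0887


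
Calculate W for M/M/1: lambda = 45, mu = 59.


W = 1/(mu - lambda) = 1/(59 - 45) = 0.0714 hours

0.0714 hours


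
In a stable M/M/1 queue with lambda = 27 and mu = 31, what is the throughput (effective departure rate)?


For a stable queue (lambda < mu), throughput = lambda = 27 per hour

27 per hour


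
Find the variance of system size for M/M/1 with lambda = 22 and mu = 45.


rho = 22/45; Var(N) = rho/(1-rho)^2 = 1.87

1.87


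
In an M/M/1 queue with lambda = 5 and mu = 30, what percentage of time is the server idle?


Idle fraction = (1 - rho) * 100 = (1 - 5/30) * 100 = 83.3%

83.3%


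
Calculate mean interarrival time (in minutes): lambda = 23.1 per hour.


Mean interarrival time = 60/lambda = 60/23.1 = 2.6 minutes

2.6 minutes


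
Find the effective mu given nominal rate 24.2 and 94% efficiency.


Effective rate = mu * efficiency = 24.2 * 0.94 = 22.75 per hour

22.75 per hour


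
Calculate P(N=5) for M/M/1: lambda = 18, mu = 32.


rho = 18/32; P(n) = (1-rho)*rho^n = (1-18/32)*(18/32)^5 = 0.0246

0.0246


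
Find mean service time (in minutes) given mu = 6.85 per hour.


Mean service time = 60/mu = 60/6.85 = 8.76 minutes

8.76 minutes


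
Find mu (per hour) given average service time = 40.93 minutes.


mu = 60 / avg_service_time = 60 / 40.93 = 1.47 per hour

1.47 per hour


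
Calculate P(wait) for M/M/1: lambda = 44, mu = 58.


P(wait) = rho = lambda/mu = 44/58 = 0.7586

0.7586


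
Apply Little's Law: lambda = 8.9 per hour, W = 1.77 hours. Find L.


L = lambda * W = 8.9 * 1.77 = 15.75

15.75


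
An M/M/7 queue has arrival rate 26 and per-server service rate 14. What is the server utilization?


rho = lambda/(c*mu) = 26/(7*14) = 0.2653

0.2653


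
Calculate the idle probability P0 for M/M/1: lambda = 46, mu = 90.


P0 = 1 - rho = 1 - 46/90 = 0.4889

0.4889


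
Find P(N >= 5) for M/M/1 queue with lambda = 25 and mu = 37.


P(N >= 5) = rho^5 = (25/37)^5 = 0.1408

0.1408


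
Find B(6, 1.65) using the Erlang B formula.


B(N,A) = (A^N/N!) / sum(A^k/k!, k=0..N) with N=6, A=1.65 = 0.0054

0.0054


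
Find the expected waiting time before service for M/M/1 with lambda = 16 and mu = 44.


rho = 16/44; Wq = rho/(mu - lambda) = 0.013 hours

0.013 hours


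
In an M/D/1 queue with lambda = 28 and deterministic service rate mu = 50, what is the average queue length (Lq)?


M/D/1: Lq = rho^2 / (2*(1-rho)) where rho = 28/50; Lq = 0.36

0.36


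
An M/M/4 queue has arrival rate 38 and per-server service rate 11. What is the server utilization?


rho = lambda/(c*mu) = 38/(4*11) = 0.8636

0.8636


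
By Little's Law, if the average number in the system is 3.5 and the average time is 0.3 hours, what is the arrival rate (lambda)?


lambda = L / W = 3.5 / 0.3 = 11.67 per hour

11.67 per hour


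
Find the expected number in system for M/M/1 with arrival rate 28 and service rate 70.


rho = 28/70; L = rho/(1-rho) = 0.67

0.67


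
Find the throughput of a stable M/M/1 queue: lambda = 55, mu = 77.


For a stable queue (lambda < mu), throughput = lambda = 55 per hour

55 per hour


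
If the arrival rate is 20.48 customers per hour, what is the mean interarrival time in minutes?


Mean interarrival time = 60/lambda = 60/20.48 = 2.93 minutes

2.93 minutes


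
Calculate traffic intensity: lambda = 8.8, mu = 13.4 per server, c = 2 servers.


rho = lambda / (c * mu) = 8.8 / (2 * 13.4) = 0.3284

0.3284


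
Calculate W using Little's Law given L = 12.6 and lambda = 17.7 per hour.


W = L / lambda = 12.6 / 17.7 = 0.7119 hours

0.7119 hours


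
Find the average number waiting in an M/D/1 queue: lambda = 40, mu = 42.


M/D/1: Lq = rho^2 / (2*(1-rho)) where rho = 40/42; Lq = 9.52

9.52


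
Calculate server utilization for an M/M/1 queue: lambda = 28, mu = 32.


rho = lambda/mu = 28/32 = 0.875

0.875


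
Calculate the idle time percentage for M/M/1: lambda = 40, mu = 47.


Idle fraction = (1 - rho) * 100 = (1 - 40/47) * 100 = 14.9%

14.9%


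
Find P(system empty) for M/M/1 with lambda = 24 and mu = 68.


P0 = 1 - rho = 1 - 24/68 = 0.6471

0.6471


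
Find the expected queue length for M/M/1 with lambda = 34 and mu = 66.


rho = 34/66; Lq = rho^2/(1-rho) = 0.55

0.55


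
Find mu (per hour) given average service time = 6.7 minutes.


mu = 60 / avg_service_time = 60 / 6.7 = 8.96 per hour

8.96 per hour


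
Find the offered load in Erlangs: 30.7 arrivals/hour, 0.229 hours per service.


Offered load a = lambda * E[S] = 30.7 * 0.229 = 7.03 Erlangs

7.03 Erlangs


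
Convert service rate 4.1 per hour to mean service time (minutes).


Mean service time = 60/mu = 60/4.1 = 14.63 minutes

14.63 minutes


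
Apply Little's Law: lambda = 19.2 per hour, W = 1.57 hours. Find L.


L = lambda * W = 19.2 * 1.57 = 30.14

30.14


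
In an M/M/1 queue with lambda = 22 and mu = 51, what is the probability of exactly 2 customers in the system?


rho = 22/51; P(n) = (1-rho)*rho^n = (1-22/51)*(22/51)^2 = 0.1058

0.1058


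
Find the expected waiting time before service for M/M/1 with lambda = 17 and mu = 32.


rho = 17/32; Wq = rho/(mu - lambda) = 0.0354 hours

0.0354 hours


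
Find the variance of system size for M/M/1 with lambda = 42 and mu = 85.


rho = 42/85; Var(N) = rho/(1-rho)^2 = 1.93

1.93


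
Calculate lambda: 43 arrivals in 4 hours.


lambda = total arrivals / time = 43 / 4 = 10.75 per hour

10.75 per hour


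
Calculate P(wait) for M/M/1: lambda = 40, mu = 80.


P(wait) = rho = lambda/mu = 40/80 = 0.5

0.5


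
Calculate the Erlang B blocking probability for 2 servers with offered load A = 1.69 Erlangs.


B(N,A) = (A^N/N!) / sum(A^k/k!, k=0..N) with N=2, A=1.69 = 0.3468

0.3468


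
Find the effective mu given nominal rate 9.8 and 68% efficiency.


Effective rate = mu * efficiency = 9.8 * 0.68 = 6.66 per hour

6.66 per hour


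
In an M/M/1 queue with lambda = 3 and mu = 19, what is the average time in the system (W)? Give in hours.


W = 1/(mu - lambda) = 1/(19 - 3) = 0.0625 hours

0.0625 hours


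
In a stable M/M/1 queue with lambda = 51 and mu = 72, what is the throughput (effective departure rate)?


For a stable queue (lambda < mu), throughput = lambda = 51 per hour

51 per hour


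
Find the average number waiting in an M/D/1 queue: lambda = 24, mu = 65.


M/D/1: Lq = rho^2 / (2*(1-rho)) where rho = 24/65; Lq = 0.11

0.11


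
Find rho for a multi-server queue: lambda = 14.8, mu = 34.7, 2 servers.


rho = lambda / (c * mu) = 14.8 / (2 * 34.7) = 0.2133

0.2133


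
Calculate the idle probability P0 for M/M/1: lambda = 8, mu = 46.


P0 = 1 - rho = 1 - 8/46 = 0.8261

0.8261


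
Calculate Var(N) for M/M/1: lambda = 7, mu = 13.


rho = 7/13; Var(N) = rho/(1-rho)^2 = 2.53

2.53


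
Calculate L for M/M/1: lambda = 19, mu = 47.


rho = 19/47; L = rho/(1-rho) = 0.68

0.68


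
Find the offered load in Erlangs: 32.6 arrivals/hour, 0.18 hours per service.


Offered load a = lambda * E[S] = 32.6 * 0.18 = 5.87 Erlangs

5.87 Erlangs


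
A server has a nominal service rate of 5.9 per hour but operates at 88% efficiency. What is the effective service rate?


Effective rate = mu * efficiency = 5.9 * 0.88 = 5.19 per hour

5.19 per hour


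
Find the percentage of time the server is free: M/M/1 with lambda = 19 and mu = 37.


Idle fraction = (1 - rho) * 100 = (1 - 19/37) * 100 = 48.6%

48.6%


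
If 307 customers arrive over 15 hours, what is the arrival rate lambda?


lambda = total arrivals / time = 307 / 15 = 20.47 per hour

20.47 per hour


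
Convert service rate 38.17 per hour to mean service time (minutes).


Mean service time = 60/mu = 60/38.17 = 1.57 minutes

1.57 minutes


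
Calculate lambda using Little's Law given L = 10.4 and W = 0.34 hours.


lambda = L / W = 10.4 / 0.34 = 30.59 per hour

30.59 per hour


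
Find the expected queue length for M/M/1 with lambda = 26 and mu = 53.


rho = 26/53; Lq = rho^2/(1-rho) = 0.47

0.47


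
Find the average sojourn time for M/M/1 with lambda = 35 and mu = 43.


W = 1/(mu - lambda) = 1/(43 - 35) = 0.125 hours

0.125 hours


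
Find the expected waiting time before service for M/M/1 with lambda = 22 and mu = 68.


rho = 22/68; Wq = rho/(mu - lambda) = 0.007 hours

0.007 hours


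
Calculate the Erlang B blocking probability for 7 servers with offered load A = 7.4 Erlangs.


B(N,A) = (A^N/N!) / sum(A^k/k!, k=0..N) with N=7, A=7.4 = 0.2732

0.2732


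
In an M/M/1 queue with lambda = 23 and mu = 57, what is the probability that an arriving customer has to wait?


P(wait) = rho = lambda/mu = 23/57 = 0.4035

0.4035


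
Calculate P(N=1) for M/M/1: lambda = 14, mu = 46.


rho = 14/46; P(n) = (1-rho)*rho^n = (1-14/46)*(14/46)^1 = 0.2117

0.2117


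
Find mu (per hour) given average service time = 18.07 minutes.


mu = 60 / avg_service_time = 60 / 18.07 = 3.32 per hour

3.32 per hour


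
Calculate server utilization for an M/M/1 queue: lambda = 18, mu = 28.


rho = lambda/mu = 18/28 = 0.6429

0.6429


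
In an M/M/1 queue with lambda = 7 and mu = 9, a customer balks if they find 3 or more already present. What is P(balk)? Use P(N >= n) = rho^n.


P(N >= 3) = rho^3 = (7/9)^3 = 0.4705

0.4705


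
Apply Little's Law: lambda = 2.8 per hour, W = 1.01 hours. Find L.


L = lambda * W = 2.8 * 1.01 = 2.83

2.83


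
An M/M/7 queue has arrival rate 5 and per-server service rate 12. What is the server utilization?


rho = lambda/(c*mu) = 5/(7*12) = 0.0595

0.0595


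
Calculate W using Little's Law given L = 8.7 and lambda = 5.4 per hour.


W = L / lambda = 8.7 / 5.4 = 1.6111 hours

1.6111 hours


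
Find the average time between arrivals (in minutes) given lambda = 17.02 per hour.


Mean interarrival time = 60/lambda = 60/17.02 = 3.53 minutes

3.53 minutes


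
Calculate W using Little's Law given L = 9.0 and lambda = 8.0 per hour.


W = L / lambda = 9.0 / 8.0 = 1.125 hours

1.125 hours


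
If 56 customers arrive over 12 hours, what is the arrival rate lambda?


lambda = total arrivals / time = 56 / 12 = 4.67 per hour

4.67 per hour


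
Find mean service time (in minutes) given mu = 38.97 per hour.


Mean service time = 60/mu = 60/38.97 = 1.54 minutes

1.54 minutes


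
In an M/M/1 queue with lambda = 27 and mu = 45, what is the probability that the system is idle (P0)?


P0 = 1 - rho = 1 - 27/45 = 0.4

0.4
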